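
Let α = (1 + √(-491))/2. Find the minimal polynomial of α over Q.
m_α(x) = x^2 - x + 123

From 2α - 1 = √(-491), squaring gives (2α - 1)^2 = -491, i.e. 4α^2 - 4α + 1 = -491, so α^2 - α + (1 + 491)/4 = 0. Since -491 ≡ 1 (mod 4), (1 + 491)/4 = 123 ∈ Z. The polynomial x^2 - x + 123 has discriminant 1 - 4·(123) = -491, which is not a perfect square in Q (d = -491 is squarefree and ≠ 1), so x^2 - x + 123 is irreducible over Q. It is the minimal polynomial of α.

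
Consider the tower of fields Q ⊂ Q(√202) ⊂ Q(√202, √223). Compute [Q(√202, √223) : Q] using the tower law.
[Q(√202, √223) : Q] = 4

[Q(√202):Q] = 2 (min poly x^2 - 202, irreducible since 202 is squarefree > 1). For the top step, suppose √223 ∈ Q(√202), say √223 = c + d√202 with c, d ∈ Q. Squaring: 223 = c^2 + 202d^2 + 2cd√202. Since √202 ∉ Q this forces 2cd = 0. If d = 0 then √223 = c ∈ Q, contradicting 223 squarefree > 1. If c = 0 then 223 = 202d^2, so 202·223 = (202d)^2 is a perfect square in Q — but 202·223 = 45046 is not a perfect square (since 202 and 223 are distinct squarefree integers). Contradiction. Hence √223 ∉ Q(√202), so x^2 - 223 stays irreducible over Q(√202) and [Q(√202, √223) : Q(√202)] = 2. By the tower law, [Q(√202, √223) : Q] = 2 · 2 = 4.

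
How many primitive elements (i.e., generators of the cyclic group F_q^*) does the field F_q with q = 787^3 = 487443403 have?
There are φ(487443402) = 155844000 primitive elements

F_q^* is cyclic of order q - 1 = 487443402. A cyclic group of order m has exactly φ(m) generators. Here m = 487443402 = 2 · 3^2 · 37^2 · 131 · 151, so the number of primitive elements is φ(487443402) = 155844000.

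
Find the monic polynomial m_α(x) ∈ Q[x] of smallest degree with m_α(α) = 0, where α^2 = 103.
m_α(x) = x^2 - 103

α satisfies α^2 - 103 = 0, so x^2 - 103 annihilates α. Since d = 103 is squarefree and ≠ 1, it is not a perfect square in Q, so x^2 - 103 has no rational root and is therefore irreducible over Q (a degree-2 polynomial over a field is irreducible iff it has no root). Hence m_α(x) = x^2 - 103.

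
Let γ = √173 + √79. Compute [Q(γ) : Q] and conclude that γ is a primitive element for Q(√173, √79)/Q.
[Q(γ) : Q] = 4 (equivalently, Q(γ) = Q(√173, √79))

Obviously Q(γ) ⊆ Q(√173, √79), and [Q(√173, √79):Q] = 4 (since 173, 79 are distinct squarefree integers > 1 with 13667 not a perfect square). To show equality we compute the minimal polynomial of γ. From γ = √173 + √79: γ^2 = 173 + 2√(13667) + 79 = 252 + 2√(13667), so γ^2 - 252 = 2√(13667); squaring, (γ^2 - 252)^2 = 4·13667, i.e. γ^4 - 504γ^2 + 63504 - 54668 = 0, i.e. γ^4 - 504γ^2 + 8836 = 0. So γ is a root of x^4 - 504x^2 + 8836. This polynomial is irreducible over Q: it has no rational root (each ±√173 ± √79 is irrational), and any factorization into two quadratics over Q would force √(13667) ∈ Q (pairing opposite roots) or √173, √79 ∈ Q (other pairings), all impossible. Hence [Q(γ):Q] = 4 = [Q(√173, √79):Q], so Q(γ) = Q(√173, √79).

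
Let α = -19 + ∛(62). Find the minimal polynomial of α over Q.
m_α(x) = x^3 + 57x^2 + 1083x + 6797

Set β = α + 19 = ∛(62), so β^3 = 62. Then (α + 19)^3 - 62 = 0, i.e. α is a root of g(x) = (x + 19)^3 - 62 = x^3 + 57x^2 + 1083x + 6797. Since g(x) = h(x + 19) where h(x) = x^3 - 62, and h is irreducible over Q (because 62 is not a perfect cube, so h has no rational root, and a monic cubic with no rational root is irreducible), g is also irreducible (irreducibility is preserved under the substitution x → x + 19). Hence m_α(x) = x^3 + 57x^2 + 1083x + 6797.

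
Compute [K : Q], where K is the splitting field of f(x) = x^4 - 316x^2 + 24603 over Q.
[K : Q] = 4

Solving the quadratic in x^2: x^2 = (316 ± √(316^2 - 4·24603))/2 = (316 ± √1444)/2 = (316 ± 38)/2, giving x^2 = 139 or x^2 = 177. So f(x) = (x^2 - 139)(x^2 - 177) and the roots of f are ±√139, ±√177. Hence the splitting field is K = Q(√139, √177). Since 139 and 177 are distinct squarefree integers > 1, their product 24603 is not a perfect square, so √177 ∉ Q(√139). By the tower law [K:Q] = [Q(√139,√177):Q(√139)] · [Q(√139):Q] = 2 · 2 = 4.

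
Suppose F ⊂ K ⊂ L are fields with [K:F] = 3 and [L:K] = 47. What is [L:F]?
[L:F] = 141

The tower law says that for any tower of field extensions F ⊂ K ⊂ L with finite degrees, [L:F] = [L:K] · [K:F]. Here this gives [L:F] = 47 · 3 = 141.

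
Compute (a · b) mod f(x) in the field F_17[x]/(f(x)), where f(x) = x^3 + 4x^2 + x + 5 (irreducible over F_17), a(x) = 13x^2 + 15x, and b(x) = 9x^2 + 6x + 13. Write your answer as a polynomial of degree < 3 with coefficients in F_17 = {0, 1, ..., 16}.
a · b ≡ 6x^2 + x (mod f(x))

Multiply in F_17[x]: a(x)·b(x) = (13x^2 + 15x)·(9x^2 + 6x + 13) = 15x^4 + 9x^3 + 4x^2 + 8x. This has degree ≥ 3, so divide by f(x) over F_17: 15x^4 + 9x^3 + 4x^2 + 8x = (15x)·(x^3 + 4x^2 + x + 5) + (6x^2 + x). Hence a·b ≡ 6x^2 + x (mod f). (F_17[x]/(f) is a field with 17^3 = 4913 elements since f is irreducible of degree 3.)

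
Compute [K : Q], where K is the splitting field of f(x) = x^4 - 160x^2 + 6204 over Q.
[K : Q] = 4

Solving the quadratic in x^2: x^2 = (160 ± √(160^2 - 4·6204))/2 = (160 ± √784)/2 = (160 ± 28)/2, giving x^2 = 94 or x^2 = 66. So f(x) = (x^2 - 94)(x^2 - 66) and the roots of f are ±√94, ±√66. Hence the splitting field is K = Q(√94, √66). Since 94 and 66 are distinct squarefree integers > 1, their product 6204 is not a perfect square, so √66 ∉ Q(√94). By the tower law [K:Q] = [Q(√94,√66):Q(√94)] · [Q(√94):Q] = 2 · 2 = 4.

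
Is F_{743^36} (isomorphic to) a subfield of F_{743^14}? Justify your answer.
No: F_{743^36} is not a subfield of F_{743^14}

F_{p^m} embeds in F_{p^n} iff m | n. Here 36 ∤ 14 (since 14 = 0·36 + 14 with remainder 14 ≠ 0), so F_{743^36} is not a subfield of F_{743^14}. Equivalently: if it were, the tower law would give 36 = [F_{743^36}:F_743] dividing [F_{743^14}:F_743] = 14, contradiction.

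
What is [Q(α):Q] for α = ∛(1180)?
[Q(α):Q] = 3

The minimal polynomial of α is x^3 - 1180, irreducible over Q since 1180 is not a perfect cube (so x^3 - 1180 has no rational root). Hence [Q(α):Q] = deg(m_α) = 3.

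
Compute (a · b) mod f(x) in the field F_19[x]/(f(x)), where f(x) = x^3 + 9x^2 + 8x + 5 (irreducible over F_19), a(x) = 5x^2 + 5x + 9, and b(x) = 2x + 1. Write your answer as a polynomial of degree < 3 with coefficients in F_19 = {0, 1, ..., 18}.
a · b ≡ x^2 + 16 (mod f(x))

Multiply in F_19[x]: a(x)·b(x) = (5x^2 + 5x + 9)·(2x + 1) = 10x^3 + 15x^2 + 4x + 9. This has degree ≥ 3, so divide by f(x) over F_19: 10x^3 + 15x^2 + 4x + 9 = (10)·(x^3 + 9x^2 + 8x + 5) + (x^2 + 16). Hence a·b ≡ x^2 + 16 (mod f). (F_19[x]/(f) is a field with 19^3 = 6859 elements since f is irreducible of degree 3.)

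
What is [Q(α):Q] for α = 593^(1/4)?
[Q(α):Q] = 4

α is a root of x^4 - 593. By Eisenstein's criterion at the prime p = 593 (which divides the constant term 593 but p^2 = 351649 does not, since 593 is squarefree), x^4 - 593 is irreducible over Q. Hence [Q(α):Q] = 4.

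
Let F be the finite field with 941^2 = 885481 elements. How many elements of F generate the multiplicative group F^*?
There are φ(885480) = 229632 primitive elements

F_q^* is cyclic of order q - 1 = 885480. A cyclic group of order m has exactly φ(m) generators. Here m = 885480 = 2^3 · 3 · 5 · 47 · 157, so the number of primitive elements is φ(885480) = 229632.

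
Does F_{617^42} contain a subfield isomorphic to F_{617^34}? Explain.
No: F_{617^34} is not a subfield of F_{617^42}

F_{p^m} embeds in F_{p^n} iff m | n. Here 34 ∤ 42 (since 42 = 1·34 + 8 with remainder 8 ≠ 0), so F_{617^34} is not a subfield of F_{617^42}. Equivalently: if it were, the tower law would give 34 = [F_{617^34}:F_617] dividing [F_{617^42}:F_617] = 42, contradiction.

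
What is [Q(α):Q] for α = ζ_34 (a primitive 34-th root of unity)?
[Q(α):Q] = 16

The minimal polynomial of ζ_34 over Q is the 34-th cyclotomic polynomial Φ_34(x), which is irreducible over Q and has degree φ(34) = 16. Hence [Q(α):Q] = φ(34) = 16.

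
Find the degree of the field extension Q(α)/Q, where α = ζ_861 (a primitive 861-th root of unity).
[Q(α):Q] = 480

The minimal polynomial of ζ_861 over Q is the 861-th cyclotomic polynomial Φ_861(x), which is irreducible over Q and has degree φ(861) = 480. Hence [Q(α):Q] = φ(861) = 480.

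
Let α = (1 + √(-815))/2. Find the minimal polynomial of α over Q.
m_α(x) = x^2 - x + 204

From 2α - 1 = √(-815), squaring gives (2α - 1)^2 = -815, i.e. 4α^2 - 4α + 1 = -815, so α^2 - α + (1 + 815)/4 = 0. Since -815 ≡ 1 (mod 4), (1 + 815)/4 = 204 ∈ Z. The polynomial x^2 - x + 204 has discriminant 1 - 4·(204) = -815, which is not a perfect square in Q (d = -815 is squarefree and ≠ 1), so x^2 - x + 204 is irreducible over Q. It is the minimal polynomial of α.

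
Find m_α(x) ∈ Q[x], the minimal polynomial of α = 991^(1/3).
m_α(x) = x^3 - 991

α satisfies α^3 = 991, so x^3 - 991 annihilates α. By the rational root test, a rational root p/q (in lowest terms) of x^3 - 991 would satisfy p^3 = 991 q^3, forcing q = 1 and p^3 = 991; but 991 is not a perfect cube, contradiction. A monic cubic over Q with no rational root is irreducible (any nontrivial factorization would include a linear factor). Hence x^3 - 991 is the minimal polynomial of α, and in particular [Q(α):Q] = 3.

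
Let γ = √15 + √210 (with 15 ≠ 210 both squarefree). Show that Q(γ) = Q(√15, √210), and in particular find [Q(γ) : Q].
[Q(γ) : Q] = 4 (equivalently, Q(γ) = Q(√15, √210))

Obviously Q(γ) ⊆ Q(√15, √210), and [Q(√15, √210):Q] = 4 (since 15, 210 are distinct squarefree integers > 1 with 3150 not a perfect square). To show equality we compute the minimal polynomial of γ. From γ = √15 + √210: γ^2 = 15 + 2√(3150) + 210 = 225 + 2√(3150), so γ^2 - 225 = 2√(3150); squaring, (γ^2 - 225)^2 = 4·3150, i.e. γ^4 - 450γ^2 + 50625 - 12600 = 0, i.e. γ^4 - 450γ^2 + 38025 = 0. So γ is a root of x^4 - 450x^2 + 38025. This polynomial is irreducible over Q: it has no rational root (each ±√15 ± √210 is irrational), and any factorization into two quadratics over Q would force √(3150) ∈ Q (pairing opposite roots) or √15, √210 ∈ Q (other pairings), all impossible. Hence [Q(γ):Q] = 4 = [Q(√15, √210):Q], so Q(γ) = Q(√15, √210).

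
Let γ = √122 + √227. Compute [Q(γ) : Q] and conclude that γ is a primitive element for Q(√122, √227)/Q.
[Q(γ) : Q] = 4 (equivalently, Q(γ) = Q(√122, √227))

Obviously Q(γ) ⊆ Q(√122, √227), and [Q(√122, √227):Q] = 4 (since 122, 227 are distinct squarefree integers > 1 with 27694 not a perfect square). To show equality we compute the minimal polynomial of γ. From γ = √122 + √227: γ^2 = 122 + 2√(27694) + 227 = 349 + 2√(27694), so γ^2 - 349 = 2√(27694); squaring, (γ^2 - 349)^2 = 4·27694, i.e. γ^4 - 698γ^2 + 121801 - 110776 = 0, i.e. γ^4 - 698γ^2 + 11025 = 0. So γ is a root of x^4 - 698x^2 + 11025. This polynomial is irreducible over Q: it has no rational root (each ±√122 ± √227 is irrational), and any factorization into two quadratics over Q would force √(27694) ∈ Q (pairing opposite roots) or √122, √227 ∈ Q (other pairings), all impossible. Hence [Q(γ):Q] = 4 = [Q(√122, √227):Q], so Q(γ) = Q(√122, √227).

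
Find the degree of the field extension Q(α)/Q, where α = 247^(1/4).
[Q(α):Q] = 4

α is a root of x^4 - 247. By Eisenstein's criterion at the prime p = 13 (which divides the constant term 247 but p^2 = 169 does not, since 247 is squarefree), x^4 - 247 is irreducible over Q. Hence [Q(α):Q] = 4.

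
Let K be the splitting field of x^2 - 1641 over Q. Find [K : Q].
[K : Q] = 2

f(x) = x^2 - 1641 factors as (x - √1641)(x + √1641). The splitting field is K = Q(√1641). Since 1641 is squarefree and > 1, it is not a perfect square, so x^2 - 1641 is irreducible over Q and [Q(√1641) : Q] = 2. Hence [K : Q] = 2.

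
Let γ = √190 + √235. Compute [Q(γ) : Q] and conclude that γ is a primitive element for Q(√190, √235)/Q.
[Q(γ) : Q] = 4 (equivalently, Q(γ) = Q(√190, √235))

Obviously Q(γ) ⊆ Q(√190, √235), and [Q(√190, √235):Q] = 4 (since 190, 235 are distinct squarefree integers > 1 with 44650 not a perfect square). To show equality we compute the minimal polynomial of γ. From γ = √190 + √235: γ^2 = 190 + 2√(44650) + 235 = 425 + 2√(44650), so γ^2 - 425 = 2√(44650); squaring, (γ^2 - 425)^2 = 4·44650, i.e. γ^4 - 850γ^2 + 180625 - 178600 = 0, i.e. γ^4 - 850γ^2 + 2025 = 0. So γ is a root of x^4 - 850x^2 + 2025. This polynomial is irreducible over Q: it has no rational root (each ±√190 ± √235 is irrational), and any factorization into two quadratics over Q would force √(44650) ∈ Q (pairing opposite roots) or √190, √235 ∈ Q (other pairings), all impossible. Hence [Q(γ):Q] = 4 = [Q(√190, √235):Q], so Q(γ) = Q(√190, √235).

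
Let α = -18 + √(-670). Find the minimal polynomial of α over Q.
m_α(x) = x^2 + 36x + 994

From α + 18 = √(-670), squaring gives (α + 18)^2 = -670, i.e. α^2 + 36α + 324 = -670, so α^2 + 36α + 994 = 0. The discriminant of x^2 + 36x + 994 is (36)^2 - 4·(994) = 1296 - 3976 = -2680, and 4·(-670) is not a perfect square in Q since -670 is squarefree and ≠ 1. Hence x^2 + 36x + 994 is irreducible over Q and is the minimal polynomial of α.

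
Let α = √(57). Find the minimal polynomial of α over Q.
m_α(x) = x^2 - 57

α satisfies α^2 - 57 = 0, so x^2 - 57 annihilates α. Since d = 57 is squarefree and ≠ 1, it is not a perfect square in Q, so x^2 - 57 has no rational root and is therefore irreducible over Q (a degree-2 polynomial over a field is irreducible iff it has no root). Hence m_α(x) = x^2 - 57.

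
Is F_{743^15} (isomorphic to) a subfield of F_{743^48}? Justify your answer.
No: F_{743^15} is not a subfield of F_{743^48}

F_{p^m} embeds in F_{p^n} iff m | n. Here 15 ∤ 48 (since 48 = 3·15 + 3 with remainder 3 ≠ 0), so F_{743^15} is not a subfield of F_{743^48}. Equivalently: if it were, the tower law would give 15 = [F_{743^15}:F_743] dividing [F_{743^48}:F_743] = 48, contradiction.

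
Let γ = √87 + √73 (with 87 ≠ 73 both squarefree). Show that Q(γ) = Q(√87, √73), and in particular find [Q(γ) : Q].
[Q(γ) : Q] = 4 (equivalently, Q(γ) = Q(√87, √73))

Obviously Q(γ) ⊆ Q(√87, √73), and [Q(√87, √73):Q] = 4 (since 87, 73 are distinct squarefree integers > 1 with 6351 not a perfect square). To show equality we compute the minimal polynomial of γ. From γ = √87 + √73: γ^2 = 87 + 2√(6351) + 73 = 160 + 2√(6351), so γ^2 - 160 = 2√(6351); squaring, (γ^2 - 160)^2 = 4·6351, i.e. γ^4 - 320γ^2 + 25600 - 25404 = 0, i.e. γ^4 - 320γ^2 + 196 = 0. So γ is a root of x^4 - 320x^2 + 196. This polynomial is irreducible over Q: it has no rational root (each ±√87 ± √73 is irrational), and any factorization into two quadratics over Q would force √(6351) ∈ Q (pairing opposite roots) or √87, √73 ∈ Q (other pairings), all impossible. Hence [Q(γ):Q] = 4 = [Q(√87, √73):Q], so Q(γ) = Q(√87, √73).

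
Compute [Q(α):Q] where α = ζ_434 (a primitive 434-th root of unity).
[Q(α):Q] = 180

The minimal polynomial of ζ_434 over Q is the 434-th cyclotomic polynomial Φ_434(x), which is irreducible over Q and has degree φ(434) = 180. Hence [Q(α):Q] = φ(434) = 180.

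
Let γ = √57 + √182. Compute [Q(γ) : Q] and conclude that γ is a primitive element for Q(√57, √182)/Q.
[Q(γ) : Q] = 4 (equivalently, Q(γ) = Q(√57, √182))

Obviously Q(γ) ⊆ Q(√57, √182), and [Q(√57, √182):Q] = 4 (since 57, 182 are distinct squarefree integers > 1 with 10374 not a perfect square). To show equality we compute the minimal polynomial of γ. From γ = √57 + √182: γ^2 = 57 + 2√(10374) + 182 = 239 + 2√(10374), so γ^2 - 239 = 2√(10374); squaring, (γ^2 - 239)^2 = 4·10374, i.e. γ^4 - 478γ^2 + 57121 - 41496 = 0, i.e. γ^4 - 478γ^2 + 15625 = 0. So γ is a root of x^4 - 478x^2 + 15625. This polynomial is irreducible over Q: it has no rational root (each ±√57 ± √182 is irrational), and any factorization into two quadratics over Q would force √(10374) ∈ Q (pairing opposite roots) or √57, √182 ∈ Q (other pairings), all impossible. Hence [Q(γ):Q] = 4 = [Q(√57, √182):Q], so Q(γ) = Q(√57, √182).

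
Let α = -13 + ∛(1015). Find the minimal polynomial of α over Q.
m_α(x) = x^3 + 39x^2 + 507x + 1182

Set β = α + 13 = ∛(1015), so β^3 = 1015. Then (α + 13)^3 - 1015 = 0, i.e. α is a root of g(x) = (x + 13)^3 - 1015 = x^3 + 39x^2 + 507x + 1182. Since g(x) = h(x + 13) where h(x) = x^3 - 1015, and h is irreducible over Q (because 1015 is not a perfect cube, so h has no rational root, and a monic cubic with no rational root is irreducible), g is also irreducible (irreducibility is preserved under the substitution x → x + 13). Hence m_α(x) = x^3 + 39x^2 + 507x + 1182.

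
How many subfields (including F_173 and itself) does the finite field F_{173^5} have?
F_{173^5} has 2 subfields

The subfields of F_{p^n} are exactly the fields F_{p^d} for d | n (each is the fixed field of the unique index-d subgroup of Gal(F_{p^n}/F_p) ≅ Z/nZ). The divisors of n = 5 are {1, 5}, giving 2 subfields: F_{173^1}, F_{173^5}.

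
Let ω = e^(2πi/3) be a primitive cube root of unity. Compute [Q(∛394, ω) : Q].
[Q(∛394, ω) : Q] = 6

[Q(∛394):Q] = 3 (min poly x^3 - 394, irreducible since 394 is not a perfect cube). [Q(ω):Q] = 2 (min poly x^2 + x + 1). Since Q(∛394) ⊂ R and ω ∉ R, we have ω ∉ Q(∛394), so x^2 + x + 1 remains irreducible over Q(∛394) and [Q(∛394, ω) : Q(∛394)] = 2. By the tower law, [Q(∛394, ω) : Q] = 3 · 2 = 6. (In fact Q(∛394, ω) is the splitting field of x^3 - 394 over Q.)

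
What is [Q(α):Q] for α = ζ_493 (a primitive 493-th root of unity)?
[Q(α):Q] = 448

The minimal polynomial of ζ_493 over Q is the 493-th cyclotomic polynomial Φ_493(x), which is irreducible over Q and has degree φ(493) = 448. Hence [Q(α):Q] = φ(493) = 448.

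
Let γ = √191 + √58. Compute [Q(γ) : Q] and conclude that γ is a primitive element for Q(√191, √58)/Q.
[Q(γ) : Q] = 4 (equivalently, Q(γ) = Q(√191, √58))

Obviously Q(γ) ⊆ Q(√191, √58), and [Q(√191, √58):Q] = 4 (since 191, 58 are distinct squarefree integers > 1 with 11078 not a perfect square). To show equality we compute the minimal polynomial of γ. From γ = √191 + √58: γ^2 = 191 + 2√(11078) + 58 = 249 + 2√(11078), so γ^2 - 249 = 2√(11078); squaring, (γ^2 - 249)^2 = 4·11078, i.e. γ^4 - 498γ^2 + 62001 - 44312 = 0, i.e. γ^4 - 498γ^2 + 17689 = 0. So γ is a root of x^4 - 498x^2 + 17689. This polynomial is irreducible over Q: it has no rational root (each ±√191 ± √58 is irrational), and any factorization into two quadratics over Q would force √(11078) ∈ Q (pairing opposite roots) or √191, √58 ∈ Q (other pairings), all impossible. Hence [Q(γ):Q] = 4 = [Q(√191, √58):Q], so Q(γ) = Q(√191, √58).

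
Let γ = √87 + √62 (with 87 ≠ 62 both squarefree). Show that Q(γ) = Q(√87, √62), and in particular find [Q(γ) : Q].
[Q(γ) : Q] = 4 (equivalently, Q(γ) = Q(√87, √62))

Obviously Q(γ) ⊆ Q(√87, √62), and [Q(√87, √62):Q] = 4 (since 87, 62 are distinct squarefree integers > 1 with 5394 not a perfect square). To show equality we compute the minimal polynomial of γ. From γ = √87 + √62: γ^2 = 87 + 2√(5394) + 62 = 149 + 2√(5394), so γ^2 - 149 = 2√(5394); squaring, (γ^2 - 149)^2 = 4·5394, i.e. γ^4 - 298γ^2 + 22201 - 21576 = 0, i.e. γ^4 - 298γ^2 + 625 = 0. So γ is a root of x^4 - 298x^2 + 625. This polynomial is irreducible over Q: it has no rational root (each ±√87 ± √62 is irrational), and any factorization into two quadratics over Q would force √(5394) ∈ Q (pairing opposite roots) or √87, √62 ∈ Q (other pairings), all impossible. Hence [Q(γ):Q] = 4 = [Q(√87, √62):Q], so Q(γ) = Q(√87, √62).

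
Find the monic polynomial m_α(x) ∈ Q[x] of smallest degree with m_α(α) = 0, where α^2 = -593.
m_α(x) = x^2 + 593

α satisfies α^2 + 593 = 0, so x^2 + 593 annihilates α. Since d = -593 is squarefree and ≠ 1, it is not a perfect square in Q, so x^2 + 593 has no rational root and is therefore irreducible over Q (a degree-2 polynomial over a field is irreducible iff it has no root). Hence m_α(x) = x^2 + 593.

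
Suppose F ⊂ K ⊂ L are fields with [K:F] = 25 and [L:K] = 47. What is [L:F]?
[L:F] = 1175

The tower law says that for any tower of field extensions F ⊂ K ⊂ L with finite degrees, [L:F] = [L:K] · [K:F]. Here this gives [L:F] = 47 · 25 = 1175.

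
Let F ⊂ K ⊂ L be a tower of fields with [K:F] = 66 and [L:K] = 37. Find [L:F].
[L:F] = 2442

The tower law says that for any tower of field extensions F ⊂ K ⊂ L with finite degrees, [L:F] = [L:K] · [K:F]. Here this gives [L:F] = 37 · 66 = 2442.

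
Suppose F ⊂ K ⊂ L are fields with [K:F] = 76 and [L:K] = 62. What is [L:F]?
[L:F] = 4712

The tower law says that for any tower of field extensions F ⊂ K ⊂ L with finite degrees, [L:F] = [L:K] · [K:F]. Here this gives [L:F] = 62 · 76 = 4712.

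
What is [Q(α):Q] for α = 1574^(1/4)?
[Q(α):Q] = 4

α is a root of x^4 - 1574. By Eisenstein's criterion at the prime p = 2 (which divides the constant term 1574 but p^2 = 4 does not, since 1574 is squarefree), x^4 - 1574 is irreducible over Q. Hence [Q(α):Q] = 4.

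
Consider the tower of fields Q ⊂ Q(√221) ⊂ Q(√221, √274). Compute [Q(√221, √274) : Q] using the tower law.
[Q(√221, √274) : Q] = 4

[Q(√221):Q] = 2 (min poly x^2 - 221, irreducible since 221 is squarefree > 1). For the top step, suppose √274 ∈ Q(√221), say √274 = c + d√221 with c, d ∈ Q. Squaring: 274 = c^2 + 221d^2 + 2cd√221. Since √221 ∉ Q this forces 2cd = 0. If d = 0 then √274 = c ∈ Q, contradicting 274 squarefree > 1. If c = 0 then 274 = 221d^2, so 221·274 = (221d)^2 is a perfect square in Q — but 221·274 = 60554 is not a perfect square (since 221 and 274 are distinct squarefree integers). Contradiction. Hence √274 ∉ Q(√221), so x^2 - 274 stays irreducible over Q(√221) and [Q(√221, √274) : Q(√221)] = 2. By the tower law, [Q(√221, √274) : Q] = 2 · 2 = 4.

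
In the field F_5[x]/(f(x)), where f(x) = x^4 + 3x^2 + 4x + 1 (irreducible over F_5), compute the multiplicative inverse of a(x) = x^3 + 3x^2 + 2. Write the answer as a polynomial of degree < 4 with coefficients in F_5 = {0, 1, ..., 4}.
a(x)^(-1) ≡ x^3 + 2x (mod f(x))

Since f is irreducible over F_5, F_5[x]/(f) is a field and a(x) ≠ 0 has an inverse. Apply the extended Euclidean algorithm to f(x) and a(x) in F_5[x]: f(x) = (x + 2)·a(x) + (2x^2 + 2x + 2);  a(x) = (3x + 1)·(2x^2 + 2x + 2) + (2x);  (2x^2 + 2x + 2) = (x + 1)·(2x) + (2). The last nonzero remainder is the constant 2 = gcd(f, a) in F_5. Back-substituting through the division chain expresses 2 = s(x)·a(x) + t(x)·f(x) with s(x) ≡ 2x^3 + 4x (mod f), so (2x^3 + 4x)·a(x) ≡ 2 (mod f). Multiplying by 2^(-1) ≡ 3 in F_5 gives a(x)^(-1) ≡ 3·(2x^3 + 4x) ≡ x^3 + 2x (mod f). Check: (x^3 + 3x^2 + 2)·(x^3 + 2x) = x^6 + 3x^5 + 2x^4 + 3x^3 + 4x ≡ 1 (mod x^4 + 3x^2 + 4x + 1).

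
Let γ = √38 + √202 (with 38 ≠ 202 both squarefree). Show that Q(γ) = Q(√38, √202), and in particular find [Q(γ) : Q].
[Q(γ) : Q] = 4 (equivalently, Q(γ) = Q(√38, √202))

Obviously Q(γ) ⊆ Q(√38, √202), and [Q(√38, √202):Q] = 4 (since 38, 202 are distinct squarefree integers > 1 with 7676 not a perfect square). To show equality we compute the minimal polynomial of γ. From γ = √38 + √202: γ^2 = 38 + 2√(7676) + 202 = 240 + 2√(7676), so γ^2 - 240 = 2√(7676); squaring, (γ^2 - 240)^2 = 4·7676, i.e. γ^4 - 480γ^2 + 57600 - 30704 = 0, i.e. γ^4 - 480γ^2 + 26896 = 0. So γ is a root of x^4 - 480x^2 + 26896. This polynomial is irreducible over Q: it has no rational root (each ±√38 ± √202 is irrational), and any factorization into two quadratics over Q would force √(7676) ∈ Q (pairing opposite roots) or √38, √202 ∈ Q (other pairings), all impossible. Hence [Q(γ):Q] = 4 = [Q(√38, √202):Q], so Q(γ) = Q(√38, √202).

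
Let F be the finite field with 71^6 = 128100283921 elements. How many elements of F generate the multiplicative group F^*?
There are φ(128100283920) = 29256671232 primitive elements

F_q^* is cyclic of order q - 1 = 128100283920. A cyclic group of order m has exactly φ(m) generators. Here m = 128100283920 = 2^4 · 3^3 · 5 · 7 · 1657 · 5113, so the number of primitive elements is φ(128100283920) = 29256671232.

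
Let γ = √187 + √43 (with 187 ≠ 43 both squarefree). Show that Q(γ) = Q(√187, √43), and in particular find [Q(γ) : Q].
[Q(γ) : Q] = 4 (equivalently, Q(γ) = Q(√187, √43))

Obviously Q(γ) ⊆ Q(√187, √43), and [Q(√187, √43):Q] = 4 (since 187, 43 are distinct squarefree integers > 1 with 8041 not a perfect square). To show equality we compute the minimal polynomial of γ. From γ = √187 + √43: γ^2 = 187 + 2√(8041) + 43 = 230 + 2√(8041), so γ^2 - 230 = 2√(8041); squaring, (γ^2 - 230)^2 = 4·8041, i.e. γ^4 - 460γ^2 + 52900 - 32164 = 0, i.e. γ^4 - 460γ^2 + 20736 = 0. So γ is a root of x^4 - 460x^2 + 20736. This polynomial is irreducible over Q: it has no rational root (each ±√187 ± √43 is irrational), and any factorization into two quadratics over Q would force √(8041) ∈ Q (pairing opposite roots) or √187, √43 ∈ Q (other pairings), all impossible. Hence [Q(γ):Q] = 4 = [Q(√187, √43):Q], so Q(γ) = Q(√187, √43).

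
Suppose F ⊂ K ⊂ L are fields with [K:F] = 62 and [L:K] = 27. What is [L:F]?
[L:F] = 1674

The tower law says that for any tower of field extensions F ⊂ K ⊂ L with finite degrees, [L:F] = [L:K] · [K:F]. Here this gives [L:F] = 27 · 62 = 1674.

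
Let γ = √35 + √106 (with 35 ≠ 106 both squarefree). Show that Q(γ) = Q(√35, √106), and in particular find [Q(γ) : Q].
[Q(γ) : Q] = 4 (equivalently, Q(γ) = Q(√35, √106))

Obviously Q(γ) ⊆ Q(√35, √106), and [Q(√35, √106):Q] = 4 (since 35, 106 are distinct squarefree integers > 1 with 3710 not a perfect square). To show equality we compute the minimal polynomial of γ. From γ = √35 + √106: γ^2 = 35 + 2√(3710) + 106 = 141 + 2√(3710), so γ^2 - 141 = 2√(3710); squaring, (γ^2 - 141)^2 = 4·3710, i.e. γ^4 - 282γ^2 + 19881 - 14840 = 0, i.e. γ^4 - 282γ^2 + 5041 = 0. So γ is a root of x^4 - 282x^2 + 5041. This polynomial is irreducible over Q: it has no rational root (each ±√35 ± √106 is irrational), and any factorization into two quadratics over Q would force √(3710) ∈ Q (pairing opposite roots) or √35, √106 ∈ Q (other pairings), all impossible. Hence [Q(γ):Q] = 4 = [Q(√35, √106):Q], so Q(γ) = Q(√35, √106).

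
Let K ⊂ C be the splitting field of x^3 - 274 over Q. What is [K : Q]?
[K : Q] = 6

The roots of x^3 - 274 are ∛274, ω∛274, ω^2∛274 where ω = e^(2πi/3) is a primitive cube root of unity, so K = Q(∛274, ω). Now [Q(∛274):Q] = 3 (since 274 is not a perfect cube, x^3 - 274 is irreducible) and [Q(ω):Q] = 2. Both 2 and 3 divide [K:Q], and [K:Q] ≤ 3·2 = 6, so [K:Q] = 6. (Equivalently: Q(∛274) ⊂ R but ω ∉ R, so [K : Q(∛274)] = 2.)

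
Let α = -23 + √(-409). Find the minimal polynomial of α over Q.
m_α(x) = x^2 + 46x + 938

From α + 23 = √(-409), squaring gives (α + 23)^2 = -409, i.e. α^2 + 46α + 529 = -409, so α^2 + 46α + 938 = 0. The discriminant of x^2 + 46x + 938 is (46)^2 - 4·(938) = 2116 - 3752 = -1636, and 4·(-409) is not a perfect square in Q since -409 is squarefree and ≠ 1. Hence x^2 + 46x + 938 is irreducible over Q and is the minimal polynomial of α.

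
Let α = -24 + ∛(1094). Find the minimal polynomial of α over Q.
m_α(x) = x^3 + 72x^2 + 1728x + 12730

Set β = α + 24 = ∛(1094), so β^3 = 1094. Then (α + 24)^3 - 1094 = 0, i.e. α is a root of g(x) = (x + 24)^3 - 1094 = x^3 + 72x^2 + 1728x + 12730. Since g(x) = h(x + 24) where h(x) = x^3 - 1094, and h is irreducible over Q (because 1094 is not a perfect cube, so h has no rational root, and a monic cubic with no rational root is irreducible), g is also irreducible (irreducibility is preserved under the substitution x → x + 24). Hence m_α(x) = x^3 + 72x^2 + 1728x + 12730.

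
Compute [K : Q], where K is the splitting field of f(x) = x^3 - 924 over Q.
[K : Q] = 6

The roots of x^3 - 924 are ∛924, ω∛924, ω^2∛924 where ω = e^(2πi/3) is a primitive cube root of unity, so K = Q(∛924, ω). Now [Q(∛924):Q] = 3 (since 924 is not a perfect cube, x^3 - 924 is irreducible) and [Q(ω):Q] = 2. Both 2 and 3 divide [K:Q], and [K:Q] ≤ 3·2 = 6, so [K:Q] = 6. (Equivalently: Q(∛924) ⊂ R but ω ∉ R, so [K : Q(∛924)] = 2.)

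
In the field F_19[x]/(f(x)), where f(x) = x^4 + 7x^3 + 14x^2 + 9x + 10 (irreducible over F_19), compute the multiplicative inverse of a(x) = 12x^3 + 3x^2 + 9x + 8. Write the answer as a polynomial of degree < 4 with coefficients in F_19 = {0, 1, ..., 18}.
a(x)^(-1) ≡ 7x^3 + 8x^2 + 13x + 3 (mod f(x))

Since f is irreducible over F_19, F_19[x]/(f) is a field and a(x) ≠ 0 has an inverse. Apply the extended Euclidean algorithm to f(x) and a(x) in F_19[x]: f(x) = (8x + 16)·a(x) + (8x^2 + 10x + 15);  a(x) = (11x + 8)·(8x^2 + 10x + 15) + (11x + 2);  (8x^2 + 10x + 15) = (18x + 8)·(11x + 2) + (18). The last nonzero remainder is the constant 18 = gcd(f, a) in F_19. Back-substituting through the division chain expresses 18 = s(x)·a(x) + t(x)·f(x) with s(x) ≡ 12x^3 + 11x^2 + 6x + 16 (mod f), so (12x^3 + 11x^2 + 6x + 16)·a(x) ≡ 18 (mod f). Multiplying by 18^(-1) ≡ 18 in F_19 gives a(x)^(-1) ≡ 18·(12x^3 + 11x^2 + 6x + 16) ≡ 7x^3 + 8x^2 + 13x + 3 (mod f). Check: (12x^3 + 3x^2 + 9x + 8)·(7x^3 + 8x^2 + 13x + 3) = 8x^6 + 3x^5 + 15x^4 + 13x^3 + 17x + 5 ≡ 1 (mod x^4 + 7x^3 + 14x^2 + 9x + 10).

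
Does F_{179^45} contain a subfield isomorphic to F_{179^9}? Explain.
Yes: F_{179^9} is a subfield of F_{179^45}

F_{p^m} embeds in F_{p^n} iff m | n (since F_{p^n} is the splitting field of x^(p^n) - x, and F_{p^m} ⊂ F_{p^n} forces p^n to be a power of p^m, i.e. m | n; conversely if m | n then every root of x^(p^m) - x is a root of x^(p^n) - x). Here 9 | 45 (since 45 = 5·9), so F_{179^9} is a subfield of F_{179^45}, and [F_{179^45} : F_{179^9}] = 45/9 = 5.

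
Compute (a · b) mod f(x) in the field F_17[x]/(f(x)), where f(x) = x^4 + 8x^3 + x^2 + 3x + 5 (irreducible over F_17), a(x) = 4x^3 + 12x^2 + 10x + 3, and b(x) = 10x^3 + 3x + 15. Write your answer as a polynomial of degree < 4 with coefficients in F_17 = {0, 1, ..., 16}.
a · b ≡ 5x^3 + 9x^2 + 2x + 15 (mod f(x))

Multiply in F_17[x]: a(x)·b(x) = (4x^3 + 12x^2 + 10x + 3)·(10x^3 + 3x + 15) = 6x^6 + x^5 + 10x^4 + 7x^3 + 6x^2 + 6x + 11. This has degree ≥ 4, so divide by f(x) over F_17: 6x^6 + x^5 + 10x^4 + 7x^3 + 6x^2 + 6x + 11 = (6x^2 + 4x + 6)·(x^4 + 8x^3 + x^2 + 3x + 5) + (5x^3 + 9x^2 + 2x + 15). Hence a·b ≡ 5x^3 + 9x^2 + 2x + 15 (mod f). (F_17[x]/(f) is a field with 17^4 = 83521 elements since f is irreducible of degree 4.)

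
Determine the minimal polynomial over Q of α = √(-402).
m_α(x) = x^2 + 402

α satisfies α^2 + 402 = 0, so x^2 + 402 annihilates α. Since d = -402 is squarefree and ≠ 1, it is not a perfect square in Q, so x^2 + 402 has no rational root and is therefore irreducible over Q (a degree-2 polynomial over a field is irreducible iff it has no root). Hence m_α(x) = x^2 + 402.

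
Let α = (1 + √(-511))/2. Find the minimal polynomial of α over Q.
m_α(x) = x^2 - x + 128

From 2α - 1 = √(-511), squaring gives (2α - 1)^2 = -511, i.e. 4α^2 - 4α + 1 = -511, so α^2 - α + (1 + 511)/4 = 0. Since -511 ≡ 1 (mod 4), (1 + 511)/4 = 128 ∈ Z. The polynomial x^2 - x + 128 has discriminant 1 - 4·(128) = -511, which is not a perfect square in Q (d = -511 is squarefree and ≠ 1), so x^2 - x + 128 is irreducible over Q. It is the minimal polynomial of α.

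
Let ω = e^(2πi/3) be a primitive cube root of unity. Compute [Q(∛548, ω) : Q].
[Q(∛548, ω) : Q] = 6

[Q(∛548):Q] = 3 (min poly x^3 - 548, irreducible since 548 is not a perfect cube). [Q(ω):Q] = 2 (min poly x^2 + x + 1). Since Q(∛548) ⊂ R and ω ∉ R, we have ω ∉ Q(∛548), so x^2 + x + 1 remains irreducible over Q(∛548) and [Q(∛548, ω) : Q(∛548)] = 2. By the tower law, [Q(∛548, ω) : Q] = 3 · 2 = 6. (In fact Q(∛548, ω) is the splitting field of x^3 - 548 over Q.)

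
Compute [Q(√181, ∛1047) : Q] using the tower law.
[Q(√181, ∛1047) : Q] = 6

Let L = Q(√181, ∛1047). Since Q(√181) ⊂ L and [Q(√181):Q] = 2, the tower law gives 2 | [L:Q]. Likewise Q(∛1047) ⊂ L with [Q(∛1047):Q] = 3 (because 1047 is not a perfect cube), so 3 | [L:Q]. As gcd(2,3) = 1, [L:Q] is divisible by 6. Conversely L is generated over Q by √181 and ∛1047, so [L:Q] ≤ 2·3 = 6. Therefore [Q(√181, ∛1047) : Q] = 6.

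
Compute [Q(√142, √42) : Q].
[Q(√142, √42) : Q] = 4

[Q(√142):Q] = 2 (min poly x^2 - 142, irreducible since 142 is squarefree > 1). For the top step, suppose √42 ∈ Q(√142), say √42 = c + d√142 with c, d ∈ Q. Squaring: 42 = c^2 + 142d^2 + 2cd√142. Since √142 ∉ Q this forces 2cd = 0. If d = 0 then √42 = c ∈ Q, contradicting 42 squarefree > 1. If c = 0 then 42 = 142d^2, so 142·42 = (142d)^2 is a perfect square in Q — but 142·42 = 5964 is not a perfect square (since 142 and 42 are distinct squarefree integers). Contradiction. Hence √42 ∉ Q(√142), so x^2 - 42 stays irreducible over Q(√142) and [Q(√142, √42) : Q(√142)] = 2. By the tower law, [Q(√142, √42) : Q] = 2 · 2 = 4.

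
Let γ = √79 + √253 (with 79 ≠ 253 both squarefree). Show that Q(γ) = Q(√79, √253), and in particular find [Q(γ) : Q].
[Q(γ) : Q] = 4 (equivalently, Q(γ) = Q(√79, √253))

Obviously Q(γ) ⊆ Q(√79, √253), and [Q(√79, √253):Q] = 4 (since 79, 253 are distinct squarefree integers > 1 with 19987 not a perfect square). To show equality we compute the minimal polynomial of γ. From γ = √79 + √253: γ^2 = 79 + 2√(19987) + 253 = 332 + 2√(19987), so γ^2 - 332 = 2√(19987); squaring, (γ^2 - 332)^2 = 4·19987, i.e. γ^4 - 664γ^2 + 110224 - 79948 = 0, i.e. γ^4 - 664γ^2 + 30276 = 0. So γ is a root of x^4 - 664x^2 + 30276. This polynomial is irreducible over Q: it has no rational root (each ±√79 ± √253 is irrational), and any factorization into two quadratics over Q would force √(19987) ∈ Q (pairing opposite roots) or √79, √253 ∈ Q (other pairings), all impossible. Hence [Q(γ):Q] = 4 = [Q(√79, √253):Q], so Q(γ) = Q(√79, √253).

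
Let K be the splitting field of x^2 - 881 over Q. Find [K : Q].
[K : Q] = 2

f(x) = x^2 - 881 factors as (x - √881)(x + √881). The splitting field is K = Q(√881). Since 881 is squarefree and > 1, it is not a perfect square, so x^2 - 881 is irreducible over Q and [Q(√881) : Q] = 2. Hence [K : Q] = 2.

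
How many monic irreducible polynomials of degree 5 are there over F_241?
There are 162598003392 monic irreducible polynomials of degree 5 over F_241

Each element of F_{241^5} that lies in no proper subfield is a root of exactly one monic irreducible of degree 5 over F_241, and each such polynomial has 5 distinct roots in F_{241^5}. By Möbius inversion the count is N_241(5) = (1/5) Σ_{d|5} μ(5/d) · 241^d = (1/5)(μ(5)·241^1 + μ(1)·241^5) = 812990016960/5 = 162598003392.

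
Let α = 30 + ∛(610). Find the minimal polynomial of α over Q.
m_α(x) = x^3 - 90x^2 + 2700x - 27610

Set β = α - 30 = ∛(610), so β^3 = 610. Then (α - 30)^3 - 610 = 0, i.e. α is a root of g(x) = (x - 30)^3 - 610 = x^3 - 90x^2 + 2700x - 27610. Since g(x) = h(x - 30) where h(x) = x^3 - 610, and h is irreducible over Q (because 610 is not a perfect cube, so h has no rational root, and a monic cubic with no rational root is irreducible), g is also irreducible (irreducibility is preserved under the substitution x → x - 30). Hence m_α(x) = x^3 - 90x^2 + 2700x - 27610.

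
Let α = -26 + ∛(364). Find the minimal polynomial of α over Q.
m_α(x) = x^3 + 78x^2 + 2028x + 17212

Set β = α + 26 = ∛(364), so β^3 = 364. Then (α + 26)^3 - 364 = 0, i.e. α is a root of g(x) = (x + 26)^3 - 364 = x^3 + 78x^2 + 2028x + 17212. Since g(x) = h(x + 26) where h(x) = x^3 - 364, and h is irreducible over Q (because 364 is not a perfect cube, so h has no rational root, and a monic cubic with no rational root is irreducible), g is also irreducible (irreducibility is preserved under the substitution x → x + 26). Hence m_α(x) = x^3 + 78x^2 + 2028x + 17212.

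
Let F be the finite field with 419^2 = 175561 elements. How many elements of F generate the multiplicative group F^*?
There are φ(175560) = 34560 primitive elements

F_q^* is cyclic of order q - 1 = 175560. A cyclic group of order m has exactly φ(m) generators. Here m = 175560 = 2^3 · 3 · 5 · 7 · 11 · 19, so the number of primitive elements is φ(175560) = 34560.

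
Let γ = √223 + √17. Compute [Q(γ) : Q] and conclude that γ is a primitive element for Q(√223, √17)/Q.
[Q(γ) : Q] = 4 (equivalently, Q(γ) = Q(√223, √17))

Obviously Q(γ) ⊆ Q(√223, √17), and [Q(√223, √17):Q] = 4 (since 223, 17 are distinct squarefree integers > 1 with 3791 not a perfect square). To show equality we compute the minimal polynomial of γ. From γ = √223 + √17: γ^2 = 223 + 2√(3791) + 17 = 240 + 2√(3791), so γ^2 - 240 = 2√(3791); squaring, (γ^2 - 240)^2 = 4·3791, i.e. γ^4 - 480γ^2 + 57600 - 15164 = 0, i.e. γ^4 - 480γ^2 + 42436 = 0. So γ is a root of x^4 - 480x^2 + 42436. This polynomial is irreducible over Q: it has no rational root (each ±√223 ± √17 is irrational), and any factorization into two quadratics over Q would force √(3791) ∈ Q (pairing opposite roots) or √223, √17 ∈ Q (other pairings), all impossible. Hence [Q(γ):Q] = 4 = [Q(√223, √17):Q], so Q(γ) = Q(√223, √17).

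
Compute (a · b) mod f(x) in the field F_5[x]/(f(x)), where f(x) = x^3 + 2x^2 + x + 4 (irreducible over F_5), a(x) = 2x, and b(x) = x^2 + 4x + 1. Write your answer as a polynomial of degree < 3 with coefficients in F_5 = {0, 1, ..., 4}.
a · b ≡ 4x^2 + 2 (mod f(x))

Multiply in F_5[x]: a(x)·b(x) = (2x)·(x^2 + 4x + 1) = 2x^3 + 3x^2 + 2x. This has degree ≥ 3, so divide by f(x) over F_5: 2x^3 + 3x^2 + 2x = (2)·(x^3 + 2x^2 + x + 4) + (4x^2 + 2). Hence a·b ≡ 4x^2 + 2 (mod f). (F_5[x]/(f) is a field with 5^3 = 125 elements since f is irreducible of degree 3.)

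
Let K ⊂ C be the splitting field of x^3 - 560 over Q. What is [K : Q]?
[K : Q] = 6

The roots of x^3 - 560 are ∛560, ω∛560, ω^2∛560 where ω = e^(2πi/3) is a primitive cube root of unity, so K = Q(∛560, ω). Now [Q(∛560):Q] = 3 (since 560 is not a perfect cube, x^3 - 560 is irreducible) and [Q(ω):Q] = 2. Both 2 and 3 divide [K:Q], and [K:Q] ≤ 3·2 = 6, so [K:Q] = 6. (Equivalently: Q(∛560) ⊂ R but ω ∉ R, so [K : Q(∛560)] = 2.)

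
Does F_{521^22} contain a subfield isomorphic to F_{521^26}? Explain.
No: F_{521^26} is not a subfield of F_{521^22}

F_{p^m} embeds in F_{p^n} iff m | n. Here 26 ∤ 22 (since 22 = 0·26 + 22 with remainder 22 ≠ 0), so F_{521^26} is not a subfield of F_{521^22}. Equivalently: if it were, the tower law would give 26 = [F_{521^26}:F_521] dividing [F_{521^22}:F_521] = 22, contradiction.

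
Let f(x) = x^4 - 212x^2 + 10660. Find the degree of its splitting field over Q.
[K : Q] = 4

Solving the quadratic in x^2: x^2 = (212 ± √(212^2 - 4·10660))/2 = (212 ± √2304)/2 = (212 ± 48)/2, giving x^2 = 82 or x^2 = 130. So f(x) = (x^2 - 82)(x^2 - 130) and the roots of f are ±√82, ±√130. Hence the splitting field is K = Q(√82, √130). Since 82 and 130 are distinct squarefree integers > 1, their product 10660 is not a perfect square, so √130 ∉ Q(√82). By the tower law [K:Q] = [Q(√82,√130):Q(√82)] · [Q(√82):Q] = 2 · 2 = 4.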